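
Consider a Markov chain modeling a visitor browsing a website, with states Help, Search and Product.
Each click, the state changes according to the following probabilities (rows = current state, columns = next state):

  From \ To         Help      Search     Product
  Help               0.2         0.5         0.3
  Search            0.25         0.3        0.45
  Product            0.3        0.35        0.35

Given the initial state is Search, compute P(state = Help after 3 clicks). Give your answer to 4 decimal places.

0.2554

Propagate the distribution vector 3 clicks from Search.
After 0 clicks: (0.0000, 1.0000, 0.0000)
After 1 click: (0.2500, 0.3000, 0.4500)
After 2 clicks: (0.2600, 0.3725, 0.3675)
After 3 clicks: (0.2554, 0.3704, 0.3743)
P(in Help after 3 clicks) = 0.2554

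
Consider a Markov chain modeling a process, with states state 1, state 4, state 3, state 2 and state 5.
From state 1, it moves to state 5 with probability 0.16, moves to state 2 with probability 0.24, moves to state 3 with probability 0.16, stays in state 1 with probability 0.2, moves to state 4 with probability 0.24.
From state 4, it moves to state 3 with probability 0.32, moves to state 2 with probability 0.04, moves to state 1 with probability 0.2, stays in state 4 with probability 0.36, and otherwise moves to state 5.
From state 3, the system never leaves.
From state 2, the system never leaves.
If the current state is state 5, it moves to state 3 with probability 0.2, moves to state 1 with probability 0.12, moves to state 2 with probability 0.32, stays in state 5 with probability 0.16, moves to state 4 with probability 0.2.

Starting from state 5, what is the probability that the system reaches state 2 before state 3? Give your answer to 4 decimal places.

Let h(s) be the probability of absorption at state 2 starting from transient state s. Then h(state 2) = 1 and h(state 3) = 0. By first-step analysis:
h(state 1) = 0.2·h(state 1) + 0.24·h(state 4) + 0.16·0 + 0.24·1 + 0.16·h(state 5)
h(state 4) = 0.2·h(state 1) + 0.36·h(state 4) + 0.32·0 + 0.04·1 + 0.08·h(state 5)
h(state 5) = 0.12·h(state 1) + 0.2·h(state 4) + 0.2·0 + 0.32·1 + 0.16·h(state 5)
Solving: h(state 1) = 0.4872, h(state 4) = 0.2794, h(state 5) = 0.5171.
Starting from state 5, the probability is 0.5171.

0.5171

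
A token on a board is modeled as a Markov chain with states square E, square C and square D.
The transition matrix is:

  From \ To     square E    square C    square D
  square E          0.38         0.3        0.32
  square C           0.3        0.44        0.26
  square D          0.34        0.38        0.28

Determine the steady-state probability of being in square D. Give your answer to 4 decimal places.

Let the stationary distribution be π with π = πP and π_1 + π_2 + π_3 = 1.
π_1 = 0.38·π_1 + 0.3·π_2 + 0.34·π_3
π_2 = 0.3·π_1 + 0.44·π_2 + 0.38·π_3
Solving with the normalization constraint gives π = (0.3385, 0.3754, 0.2860).
So the stationary probability of square D is 0.2860.

0.2860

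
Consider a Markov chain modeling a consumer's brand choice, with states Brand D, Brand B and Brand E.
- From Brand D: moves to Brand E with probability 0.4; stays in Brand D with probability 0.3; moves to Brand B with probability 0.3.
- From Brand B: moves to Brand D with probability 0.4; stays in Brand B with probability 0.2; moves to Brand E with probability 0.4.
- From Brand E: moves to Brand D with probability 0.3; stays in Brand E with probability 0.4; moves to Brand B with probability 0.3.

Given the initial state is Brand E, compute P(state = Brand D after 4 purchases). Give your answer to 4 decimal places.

0.3273

Propagate the distribution vector 4 purchases from Brand E.
After 0 purchases: (0.0000, 0.0000, 1.0000)
After 1 purchase: (0.3000, 0.3000, 0.4000)
After 2 purchases: (0.3300, 0.2700, 0.4000)
After 3 purchases: (0.3270, 0.2730, 0.4000)
After 4 purchases: (0.3273, 0.2727, 0.4000)
P(in Brand D after 4 purchases) = 0.3273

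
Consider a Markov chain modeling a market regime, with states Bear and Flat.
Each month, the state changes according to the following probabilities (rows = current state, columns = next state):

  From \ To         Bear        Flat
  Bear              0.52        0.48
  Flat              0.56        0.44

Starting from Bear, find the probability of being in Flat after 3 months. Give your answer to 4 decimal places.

Propagate the distribution vector 3 months from Bear.
After 0 months: (1.0000, 0.0000)
After 1 month: (0.5200, 0.4800)
After 2 months: (0.5392, 0.4608)
After 3 months: (0.5384, 0.4616)
P(in Flat after 3 months) = 0.4616

0.4616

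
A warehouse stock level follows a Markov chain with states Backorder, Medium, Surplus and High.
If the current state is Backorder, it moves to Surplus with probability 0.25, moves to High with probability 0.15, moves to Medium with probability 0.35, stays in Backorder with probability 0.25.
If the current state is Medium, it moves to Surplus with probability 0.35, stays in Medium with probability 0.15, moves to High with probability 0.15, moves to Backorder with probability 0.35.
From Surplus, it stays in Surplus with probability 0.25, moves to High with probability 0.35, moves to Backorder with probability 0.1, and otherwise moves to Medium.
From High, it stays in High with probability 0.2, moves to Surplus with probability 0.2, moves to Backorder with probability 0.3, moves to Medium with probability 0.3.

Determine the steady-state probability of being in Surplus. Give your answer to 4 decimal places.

0.2665

Let the stationary distribution be π with π = πP and π_1 + π_2 + π_3 + π_4 = 1.
π_1 = 0.25·π_1 + 0.35·π_2 + 0.1·π_3 + 0.3·π_4
π_2 = 0.35·π_1 + 0.15·π_2 + 0.3·π_3 + 0.3·π_4
π_3 = 0.25·π_1 + 0.35·π_2 + 0.25·π_3 + 0.2·π_4
Solving with the normalization constraint gives π = (0.2479, 0.2716, 0.2665, 0.2140).
So the stationary probability of Surplus is 0.2665.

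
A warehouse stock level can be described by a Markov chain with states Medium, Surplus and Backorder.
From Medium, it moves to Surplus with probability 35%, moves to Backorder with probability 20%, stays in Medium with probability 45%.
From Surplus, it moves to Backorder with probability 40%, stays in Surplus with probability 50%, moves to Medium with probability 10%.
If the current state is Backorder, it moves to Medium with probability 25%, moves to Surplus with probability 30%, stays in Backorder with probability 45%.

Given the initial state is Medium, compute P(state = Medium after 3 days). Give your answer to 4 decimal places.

0.2486

Propagate the distribution vector 3 days from Medium.
After 0 days: (1.0000, 0.0000, 0.0000)
After 1 day: (0.4500, 0.3500, 0.2000)
After 2 days: (0.2875, 0.3925, 0.3200)
After 3 days: (0.2486, 0.3929, 0.3585)
P(in Medium after 3 days) = 0.2486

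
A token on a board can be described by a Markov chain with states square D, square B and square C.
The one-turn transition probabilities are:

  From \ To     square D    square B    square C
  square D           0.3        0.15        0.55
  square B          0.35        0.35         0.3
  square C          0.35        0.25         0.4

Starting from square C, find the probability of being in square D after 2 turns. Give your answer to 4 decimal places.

0.3325

Sum over the intermediate state after 1 turn:
P = P(square C→square D)·P(square D→square D) + P(square C→square B)·P(square B→square D) + P(square C→square C)·P(square C→square D)
  = 0.35×0.3 + 0.25×0.35 + 0.4×0.35
  = 0.1050 + 0.0875 + 0.1400 = 0.3325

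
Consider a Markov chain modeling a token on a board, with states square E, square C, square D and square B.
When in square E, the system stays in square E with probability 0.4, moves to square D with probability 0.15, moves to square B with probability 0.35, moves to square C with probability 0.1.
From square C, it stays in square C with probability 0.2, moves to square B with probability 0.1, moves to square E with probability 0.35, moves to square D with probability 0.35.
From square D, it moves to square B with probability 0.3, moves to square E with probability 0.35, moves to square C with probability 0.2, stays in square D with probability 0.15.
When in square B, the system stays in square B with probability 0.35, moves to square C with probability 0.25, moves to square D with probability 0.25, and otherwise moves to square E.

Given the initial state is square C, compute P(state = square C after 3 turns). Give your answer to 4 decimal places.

Propagate the distribution vector 3 turns from square C.
After 0 turns: (0.0000, 1.0000, 0.0000, 0.0000)
After 1 turn: (0.3500, 0.2000, 0.3500, 0.1000)
After 2 turns: (0.3475, 0.1700, 0.2000, 0.2825)
After 3 turns: (0.3109, 0.1794, 0.2123, 0.2975)
P(in square C after 3 turns) = 0.1794

0.1794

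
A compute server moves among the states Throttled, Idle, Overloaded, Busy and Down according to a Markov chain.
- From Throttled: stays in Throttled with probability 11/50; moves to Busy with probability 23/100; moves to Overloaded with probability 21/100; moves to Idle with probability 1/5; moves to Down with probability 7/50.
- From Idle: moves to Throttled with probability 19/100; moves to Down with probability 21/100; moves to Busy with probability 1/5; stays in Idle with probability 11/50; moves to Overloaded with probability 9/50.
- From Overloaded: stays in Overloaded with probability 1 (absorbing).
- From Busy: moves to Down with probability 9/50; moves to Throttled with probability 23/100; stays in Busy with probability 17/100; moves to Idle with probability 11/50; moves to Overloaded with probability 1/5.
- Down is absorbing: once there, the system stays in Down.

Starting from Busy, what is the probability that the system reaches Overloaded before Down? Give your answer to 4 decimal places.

Let h(s) be the probability of absorption at Overloaded starting from transient state s. Then h(Overloaded) = 1 and h(Down) = 0. By first-step analysis:
h(Throttled) = 0.22·h(Throttled) + 0.2·h(Idle) + 0.21·1 + 0.23·h(Busy) + 0.14·0
h(Idle) = 0.19·h(Throttled) + 0.22·h(Idle) + 0.18·1 + 0.2·h(Busy) + 0.21·0
h(Busy) = 0.23·h(Throttled) + 0.22·h(Idle) + 0.2·1 + 0.17·h(Busy) + 0.18·0
Solving: h(Throttled) = 0.5529, h(Idle) = 0.5006, h(Busy) = 0.5269.
Starting from Busy, the probability is 0.5269.

0.5269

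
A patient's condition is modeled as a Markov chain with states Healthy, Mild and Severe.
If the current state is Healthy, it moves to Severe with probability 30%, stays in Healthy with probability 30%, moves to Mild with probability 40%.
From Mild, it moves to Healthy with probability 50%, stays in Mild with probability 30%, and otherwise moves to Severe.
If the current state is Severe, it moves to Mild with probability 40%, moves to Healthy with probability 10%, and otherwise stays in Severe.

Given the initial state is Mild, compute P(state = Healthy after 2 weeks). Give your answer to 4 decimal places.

Sum over the intermediate state after 1 week:
P = P(Mild→Healthy)·P(Healthy→Healthy) + P(Mild→Mild)·P(Mild→Healthy) + P(Mild→Severe)·P(Severe→Healthy)
  = 0.5×0.3 + 0.3×0.5 + 0.2×0.1
  = 0.1500 + 0.1500 + 0.0200 = 0.3200

0.3200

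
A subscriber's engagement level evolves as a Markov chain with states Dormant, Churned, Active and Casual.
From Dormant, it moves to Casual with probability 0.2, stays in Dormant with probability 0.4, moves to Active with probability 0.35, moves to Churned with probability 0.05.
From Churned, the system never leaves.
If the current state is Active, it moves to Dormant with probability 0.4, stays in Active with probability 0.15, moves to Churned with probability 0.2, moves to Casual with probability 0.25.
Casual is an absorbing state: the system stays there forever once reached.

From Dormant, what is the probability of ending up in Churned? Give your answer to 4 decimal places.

0.3041

Let h(s) be the probability of absorption at Churned starting from transient state s. Then h(Churned) = 1 and h(Casual) = 0. By first-step analysis:
h(Dormant) = 0.4·h(Dormant) + 0.05·1 + 0.35·h(Active) + 0.2·0
h(Active) = 0.4·h(Dormant) + 0.2·1 + 0.15·h(Active) + 0.25·0
Solving: h(Dormant) = 0.3041, h(Active) = 0.3784.
Starting from Dormant, the probability is 0.3041.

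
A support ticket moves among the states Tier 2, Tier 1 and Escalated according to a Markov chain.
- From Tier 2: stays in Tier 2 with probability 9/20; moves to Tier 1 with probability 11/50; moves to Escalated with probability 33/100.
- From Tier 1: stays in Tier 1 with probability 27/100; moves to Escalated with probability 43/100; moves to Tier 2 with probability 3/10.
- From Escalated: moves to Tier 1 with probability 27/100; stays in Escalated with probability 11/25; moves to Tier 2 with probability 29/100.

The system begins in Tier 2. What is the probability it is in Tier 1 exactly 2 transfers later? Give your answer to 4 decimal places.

Sum over the intermediate state after 1 transfer:
P = P(Tier 2→Tier 2)·P(Tier 2→Tier 1) + P(Tier 2→Tier 1)·P(Tier 1→Tier 1) + P(Tier 2→Escalated)·P(Escalated→Tier 1)
  = 0.45×0.22 + 0.22×0.27 + 0.33×0.27
  = 0.0990 + 0.0594 + 0.0891 = 0.2475

0.2475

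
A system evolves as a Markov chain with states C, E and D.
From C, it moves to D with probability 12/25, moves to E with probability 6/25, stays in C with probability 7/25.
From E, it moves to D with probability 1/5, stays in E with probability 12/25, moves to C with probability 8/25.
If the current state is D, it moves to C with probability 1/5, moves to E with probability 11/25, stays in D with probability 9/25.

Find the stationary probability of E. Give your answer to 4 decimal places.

Let the stationary distribution be π with π = πP and π_1 + π_2 + π_3 = 1.
π_1 = 0.28·π_1 + 0.32·π_2 + 0.2·π_3
π_2 = 0.24·π_1 + 0.48·π_2 + 0.44·π_3
Solving with the normalization constraint gives π = (0.2698, 0.4021, 0.3280).
So the stationary probability of E is 0.4021.

0.4021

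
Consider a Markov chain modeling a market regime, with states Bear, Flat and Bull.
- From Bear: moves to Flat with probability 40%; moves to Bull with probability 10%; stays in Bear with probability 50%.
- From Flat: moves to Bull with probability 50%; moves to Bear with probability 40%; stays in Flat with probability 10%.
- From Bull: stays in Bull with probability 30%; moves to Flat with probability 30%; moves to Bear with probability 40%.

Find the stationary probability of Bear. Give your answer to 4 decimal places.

Let the stationary distribution be π with π = πP and π_1 + π_2 + π_3 = 1.
π_1 = 0.5·π_1 + 0.4·π_2 + 0.4·π_3
π_2 = 0.4·π_1 + 0.1·π_2 + 0.3·π_3
Solving with the normalization constraint gives π = (0.4444, 0.2870, 0.2685).
So the stationary probability of Bear is 0.4444.

0.4444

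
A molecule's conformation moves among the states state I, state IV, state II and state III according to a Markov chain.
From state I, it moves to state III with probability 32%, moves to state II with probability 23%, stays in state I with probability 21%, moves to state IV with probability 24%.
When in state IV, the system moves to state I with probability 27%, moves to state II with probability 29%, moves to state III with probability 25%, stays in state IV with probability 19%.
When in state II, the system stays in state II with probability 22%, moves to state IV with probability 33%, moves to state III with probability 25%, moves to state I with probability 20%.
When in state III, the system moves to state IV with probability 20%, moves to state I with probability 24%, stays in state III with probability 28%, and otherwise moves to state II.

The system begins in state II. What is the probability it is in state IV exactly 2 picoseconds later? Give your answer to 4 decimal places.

0.2333

Propagate the distribution vector 2 picoseconds from state II.
After 0 picoseconds: (0.0000, 0.0000, 1.0000, 0.0000)
After 1 picosecond: (0.2000, 0.3300, 0.2200, 0.2500)
After 2 picoseconds: (0.2351, 0.2333, 0.2601, 0.2715)
P(in state IV after 2 picoseconds) = 0.2333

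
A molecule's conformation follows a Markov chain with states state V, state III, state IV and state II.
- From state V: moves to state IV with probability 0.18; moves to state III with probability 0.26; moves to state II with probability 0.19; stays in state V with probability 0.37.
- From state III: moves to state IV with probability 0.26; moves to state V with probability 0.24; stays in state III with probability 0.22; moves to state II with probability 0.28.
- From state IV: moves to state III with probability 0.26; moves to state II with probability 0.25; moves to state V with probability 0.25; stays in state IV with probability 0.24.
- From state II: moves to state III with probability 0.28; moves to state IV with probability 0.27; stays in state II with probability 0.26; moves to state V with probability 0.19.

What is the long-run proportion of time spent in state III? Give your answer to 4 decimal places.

Let the stationary distribution be π with π = πP and π_1 + π_2 + π_3 + π_4 = 1.
π_1 = 0.37·π_1 + 0.24·π_2 + 0.25·π_3 + 0.19·π_4
π_2 = 0.26·π_1 + 0.22·π_2 + 0.26·π_3 + 0.28·π_4
π_3 = 0.18·π_1 + 0.26·π_2 + 0.24·π_3 + 0.27·π_4
Solving with the normalization constraint gives π = (0.2645, 0.2547, 0.2365, 0.2442).
So the stationary probability of state III is 0.2547.

0.2547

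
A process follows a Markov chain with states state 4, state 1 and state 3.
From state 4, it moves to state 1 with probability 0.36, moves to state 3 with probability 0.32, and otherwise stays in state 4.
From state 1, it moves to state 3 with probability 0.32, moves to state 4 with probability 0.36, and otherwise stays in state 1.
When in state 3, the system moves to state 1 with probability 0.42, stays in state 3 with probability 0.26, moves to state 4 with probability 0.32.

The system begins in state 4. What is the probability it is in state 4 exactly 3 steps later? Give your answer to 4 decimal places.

0.3346

Propagate the distribution vector 3 steps from state 4.
After 0 steps: (1.0000, 0.0000, 0.0000)
After 1 step: (0.3200, 0.3600, 0.3200)
After 2 steps: (0.3344, 0.3648, 0.3008)
After 3 steps: (0.3346, 0.3635, 0.3020)
P(in state 4 after 3 steps) = 0.3346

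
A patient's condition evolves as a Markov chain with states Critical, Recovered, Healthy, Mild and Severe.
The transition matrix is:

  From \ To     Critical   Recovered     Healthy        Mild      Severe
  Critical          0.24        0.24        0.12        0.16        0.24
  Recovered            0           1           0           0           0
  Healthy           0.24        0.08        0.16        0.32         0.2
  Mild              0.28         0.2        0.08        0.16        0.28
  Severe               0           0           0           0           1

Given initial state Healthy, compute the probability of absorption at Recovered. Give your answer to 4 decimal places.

0.3937

Let h(s) be the probability of absorption at Recovered starting from transient state s. Then h(Recovered) = 1 and h(Severe) = 0. By first-step analysis:
h(Critical) = 0.24·h(Critical) + 0.24·1 + 0.12·h(Healthy) + 0.16·h(Mild) + 0.24·0
h(Healthy) = 0.24·h(Critical) + 0.08·1 + 0.16·h(Healthy) + 0.32·h(Mild) + 0.2·0
h(Mild) = 0.28·h(Critical) + 0.2·1 + 0.08·h(Healthy) + 0.16·h(Mild) + 0.28·0
Solving: h(Critical) = 0.4689, h(Healthy) = 0.3937, h(Mild) = 0.4319.
Starting from Healthy, the probability is 0.3937.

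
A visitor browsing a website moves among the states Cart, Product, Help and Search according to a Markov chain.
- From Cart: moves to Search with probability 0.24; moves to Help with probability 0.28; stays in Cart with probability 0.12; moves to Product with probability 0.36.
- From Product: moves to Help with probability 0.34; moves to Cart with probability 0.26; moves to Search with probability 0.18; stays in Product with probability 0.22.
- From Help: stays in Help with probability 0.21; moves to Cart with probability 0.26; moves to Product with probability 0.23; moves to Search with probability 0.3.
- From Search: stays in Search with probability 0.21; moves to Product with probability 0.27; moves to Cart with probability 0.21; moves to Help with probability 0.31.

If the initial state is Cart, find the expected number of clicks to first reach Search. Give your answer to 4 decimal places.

Let t(s) be the expected number of clicks to first reach Search from state s, with t(Search) = 0. Conditioning on the first click:
t(Cart) = 1 + 0.12·t(Cart) + 0.36·t(Product) + 0.28·t(Help)
t(Product) = 1 + 0.26·t(Cart) + 0.22·t(Product) + 0.34·t(Help)
t(Help) = 1 + 0.26·t(Cart) + 0.23·t(Product) + 0.21·t(Help)
Solving: t(Cart) = 4.1735, t(Product) = 4.3795, t(Help) = 3.9144.
Expected clicks from Cart to Search: 4.1735.

4.1735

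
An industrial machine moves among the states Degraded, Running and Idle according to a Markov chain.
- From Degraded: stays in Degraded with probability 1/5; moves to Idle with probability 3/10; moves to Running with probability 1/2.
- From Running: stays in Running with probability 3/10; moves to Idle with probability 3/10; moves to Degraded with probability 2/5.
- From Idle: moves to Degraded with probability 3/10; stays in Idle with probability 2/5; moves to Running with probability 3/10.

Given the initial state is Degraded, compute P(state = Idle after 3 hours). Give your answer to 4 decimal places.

0.3330

Propagate the distribution vector 3 hours from Degraded.
After 0 hours: (1.0000, 0.0000, 0.0000)
After 1 hour: (0.2000, 0.5000, 0.3000)
After 2 hours: (0.3300, 0.3400, 0.3300)
After 3 hours: (0.3010, 0.3660, 0.3330)
P(in Idle after 3 hours) = 0.3330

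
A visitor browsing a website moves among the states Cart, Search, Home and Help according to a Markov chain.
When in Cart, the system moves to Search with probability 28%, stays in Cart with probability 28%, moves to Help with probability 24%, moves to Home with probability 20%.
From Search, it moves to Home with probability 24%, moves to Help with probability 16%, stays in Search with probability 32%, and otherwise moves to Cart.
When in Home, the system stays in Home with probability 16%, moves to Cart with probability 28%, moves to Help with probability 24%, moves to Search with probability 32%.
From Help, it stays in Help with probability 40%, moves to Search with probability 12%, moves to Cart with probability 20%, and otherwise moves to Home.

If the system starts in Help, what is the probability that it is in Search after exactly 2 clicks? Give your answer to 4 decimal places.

0.2320

Propagate the distribution vector 2 clicks from Help.
After 0 clicks: (0.0000, 0.0000, 0.0000, 1.0000)
After 1 click: (0.2000, 0.1200, 0.2800, 0.4000)
After 2 clicks: (0.2480, 0.2320, 0.2256, 0.2944)
P(in Search after 2 clicks) = 0.2320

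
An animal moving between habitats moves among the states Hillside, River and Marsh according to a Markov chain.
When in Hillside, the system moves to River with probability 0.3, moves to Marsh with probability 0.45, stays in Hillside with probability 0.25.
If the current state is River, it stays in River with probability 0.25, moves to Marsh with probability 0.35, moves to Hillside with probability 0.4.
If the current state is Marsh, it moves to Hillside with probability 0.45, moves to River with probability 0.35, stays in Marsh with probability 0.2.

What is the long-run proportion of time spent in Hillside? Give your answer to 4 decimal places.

0.3624

Let the stationary distribution be π with π = πP and π_1 + π_2 + π_3 = 1.
π_1 = 0.25·π_1 + 0.4·π_2 + 0.45·π_3
π_2 = 0.3·π_1 + 0.25·π_2 + 0.35·π_3
Solving with the normalization constraint gives π = (0.3624, 0.3017, 0.3359).
So the stationary probability of Hillside is 0.3624.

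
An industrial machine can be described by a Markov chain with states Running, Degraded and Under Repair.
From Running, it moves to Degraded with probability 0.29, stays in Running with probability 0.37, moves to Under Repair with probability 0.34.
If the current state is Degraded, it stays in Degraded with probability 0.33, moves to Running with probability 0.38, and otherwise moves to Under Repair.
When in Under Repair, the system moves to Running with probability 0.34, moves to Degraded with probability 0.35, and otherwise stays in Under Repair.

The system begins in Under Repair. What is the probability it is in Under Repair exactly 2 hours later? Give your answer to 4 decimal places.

Sum over the intermediate state after 1 hour:
P = P(Under Repair→Running)·P(Running→Under Repair) + P(Under Repair→Degraded)·P(Degraded→Under Repair) + P(Under Repair→Under Repair)·P(Under Repair→Under Repair)
  = 0.34×0.34 + 0.35×0.29 + 0.31×0.31
  = 0.1156 + 0.1015 + 0.0961 = 0.3132

0.3132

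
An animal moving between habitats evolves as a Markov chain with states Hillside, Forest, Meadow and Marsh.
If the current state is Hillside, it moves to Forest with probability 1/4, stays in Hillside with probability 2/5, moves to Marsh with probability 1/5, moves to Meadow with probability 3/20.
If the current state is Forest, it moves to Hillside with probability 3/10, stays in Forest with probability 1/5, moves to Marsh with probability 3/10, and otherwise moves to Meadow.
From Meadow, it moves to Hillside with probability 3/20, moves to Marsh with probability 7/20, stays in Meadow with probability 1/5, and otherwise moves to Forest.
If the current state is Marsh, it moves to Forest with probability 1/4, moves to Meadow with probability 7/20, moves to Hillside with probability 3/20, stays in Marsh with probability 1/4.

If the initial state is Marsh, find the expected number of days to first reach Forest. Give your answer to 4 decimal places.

3.7954

Let t(s) be the expected number of days to first reach Forest from state s, with t(Forest) = 0. Conditioning on the first day:
t(Hillside) = 1 + 0.4·t(Hillside) + 0.15·t(Meadow) + 0.2·t(Marsh)
t(Meadow) = 1 + 0.15·t(Hillside) + 0.2·t(Meadow) + 0.35·t(Marsh)
t(Marsh) = 1 + 0.15·t(Hillside) + 0.35·t(Meadow) + 0.25·t(Marsh)
Solving: t(Hillside) = 3.8394, t(Meadow) = 3.6304, t(Marsh) = 3.7954.
Expected days from Marsh to Forest: 3.7954.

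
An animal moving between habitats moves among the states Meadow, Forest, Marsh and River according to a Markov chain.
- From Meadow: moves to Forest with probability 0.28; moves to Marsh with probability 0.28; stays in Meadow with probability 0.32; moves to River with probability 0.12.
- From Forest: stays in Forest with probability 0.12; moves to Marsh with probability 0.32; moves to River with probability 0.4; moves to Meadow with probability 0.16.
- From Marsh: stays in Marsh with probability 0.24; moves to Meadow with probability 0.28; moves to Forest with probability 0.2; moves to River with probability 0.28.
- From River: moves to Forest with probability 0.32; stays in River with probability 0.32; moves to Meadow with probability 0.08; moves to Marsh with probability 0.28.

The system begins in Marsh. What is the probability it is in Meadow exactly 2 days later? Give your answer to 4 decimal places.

0.2112

Propagate the distribution vector 2 days from Marsh.
After 0 days: (0.0000, 0.0000, 1.0000, 0.0000)
After 1 day: (0.2800, 0.2000, 0.2400, 0.2800)
After 2 days: (0.2112, 0.2400, 0.2784, 0.2704)
P(in Meadow after 2 days) = 0.2112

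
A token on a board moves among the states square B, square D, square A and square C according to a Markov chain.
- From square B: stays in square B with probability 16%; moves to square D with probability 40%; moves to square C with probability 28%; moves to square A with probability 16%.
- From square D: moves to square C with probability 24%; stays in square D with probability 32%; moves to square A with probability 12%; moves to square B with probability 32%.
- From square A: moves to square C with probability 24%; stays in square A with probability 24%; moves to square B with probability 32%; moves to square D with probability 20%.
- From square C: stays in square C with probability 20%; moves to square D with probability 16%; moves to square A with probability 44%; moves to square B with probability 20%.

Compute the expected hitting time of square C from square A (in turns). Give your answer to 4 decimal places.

3.9835

Let t(s) be the expected number of turns to first reach square C from state s, with t(square C) = 0. Conditioning on the first turn:
t(square B) = 1 + 0.16·t(square B) + 0.4·t(square D) + 0.16·t(square A)
t(square D) = 1 + 0.32·t(square B) + 0.32·t(square D) + 0.12·t(square A)
t(square A) = 1 + 0.32·t(square B) + 0.2·t(square D) + 0.24·t(square A)
Solving: t(square B) = 3.8462, t(square D) = 3.9835, t(square A) = 3.9835.
Expected turns from square A to square C: 3.9835.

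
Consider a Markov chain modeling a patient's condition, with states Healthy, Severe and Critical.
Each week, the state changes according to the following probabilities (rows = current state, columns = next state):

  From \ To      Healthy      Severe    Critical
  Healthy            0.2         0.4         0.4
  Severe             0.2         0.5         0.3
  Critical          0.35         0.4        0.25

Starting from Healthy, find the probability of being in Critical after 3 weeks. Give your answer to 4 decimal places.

0.3110

Propagate the distribution vector 3 weeks from Healthy.
After 0 weeks: (1.0000, 0.0000, 0.0000)
After 1 week: (0.2000, 0.4000, 0.4000)
After 2 weeks: (0.2600, 0.4400, 0.3000)
After 3 weeks: (0.2450, 0.4440, 0.3110)
P(in Critical after 3 weeks) = 0.3110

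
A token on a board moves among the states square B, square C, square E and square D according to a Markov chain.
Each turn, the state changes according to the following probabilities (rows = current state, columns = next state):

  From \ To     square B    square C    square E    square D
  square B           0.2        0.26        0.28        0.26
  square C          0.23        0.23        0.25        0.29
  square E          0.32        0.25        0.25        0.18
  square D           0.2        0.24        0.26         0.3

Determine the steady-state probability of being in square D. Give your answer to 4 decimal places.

0.2568

Let the stationary distribution be π with π = πP and π_1 + π_2 + π_3 + π_4 = 1.
π_1 = 0.2·π_1 + 0.23·π_2 + 0.32·π_3 + 0.2·π_4
π_2 = 0.26·π_1 + 0.23·π_2 + 0.25·π_3 + 0.24·π_4
π_3 = 0.28·π_1 + 0.25·π_2 + 0.25·π_3 + 0.26·π_4
Solving with the normalization constraint gives π = (0.2385, 0.2449, 0.2597, 0.2568).
So the stationary probability of square D is 0.2568.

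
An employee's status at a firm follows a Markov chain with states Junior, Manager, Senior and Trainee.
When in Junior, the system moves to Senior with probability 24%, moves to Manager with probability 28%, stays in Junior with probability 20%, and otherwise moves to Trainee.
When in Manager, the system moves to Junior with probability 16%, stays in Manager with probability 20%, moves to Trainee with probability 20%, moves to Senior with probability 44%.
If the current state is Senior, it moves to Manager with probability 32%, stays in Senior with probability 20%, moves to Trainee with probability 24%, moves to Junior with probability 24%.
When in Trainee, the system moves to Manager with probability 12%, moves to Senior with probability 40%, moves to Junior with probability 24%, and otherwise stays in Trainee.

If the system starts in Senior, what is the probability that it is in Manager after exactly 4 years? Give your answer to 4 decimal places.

Propagate the distribution vector 4 years from Senior.
After 0 years: (0.0000, 0.0000, 1.0000, 0.0000)
After 1 year: (0.2400, 0.3200, 0.2000, 0.2400)
After 2 years: (0.2048, 0.2240, 0.3344, 0.2368)
After 3 years: (0.2139, 0.2376, 0.3093, 0.2392)
After 4 years: (0.2124, 0.2351, 0.3134, 0.2391)
P(in Manager after 4 years) = 0.2351

0.2351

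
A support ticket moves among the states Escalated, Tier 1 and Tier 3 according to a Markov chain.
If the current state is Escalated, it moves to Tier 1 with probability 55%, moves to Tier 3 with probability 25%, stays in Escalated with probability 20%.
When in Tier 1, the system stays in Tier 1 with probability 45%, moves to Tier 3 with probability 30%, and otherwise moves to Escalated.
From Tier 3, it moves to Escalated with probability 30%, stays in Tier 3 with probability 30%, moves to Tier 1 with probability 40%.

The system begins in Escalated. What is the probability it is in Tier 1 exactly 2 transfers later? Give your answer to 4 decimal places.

0.4575

Sum over the intermediate state after 1 transfer:
P = P(Escalated→Escalated)·P(Escalated→Tier 1) + P(Escalated→Tier 1)·P(Tier 1→Tier 1) + P(Escalated→Tier 3)·P(Tier 3→Tier 1)
  = 0.2×0.55 + 0.55×0.45 + 0.25×0.4
  = 0.1100 + 0.2475 + 0.1000 = 0.4575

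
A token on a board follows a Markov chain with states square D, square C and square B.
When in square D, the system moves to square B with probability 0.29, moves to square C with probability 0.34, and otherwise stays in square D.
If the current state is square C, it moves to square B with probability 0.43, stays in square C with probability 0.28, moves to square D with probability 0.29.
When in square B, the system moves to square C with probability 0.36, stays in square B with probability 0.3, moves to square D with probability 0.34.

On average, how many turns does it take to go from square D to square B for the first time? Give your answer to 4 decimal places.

2.9859

Let t(s) be the expected number of turns to first reach square B from state s, with t(square B) = 0. Conditioning on the first turn:
t(square D) = 1 + 0.37·t(square D) + 0.34·t(square C)
t(square C) = 1 + 0.29·t(square D) + 0.28·t(square C)
Solving: t(square D) = 2.9859, t(square C) = 2.5915.
Expected turns from square D to square B: 2.9859.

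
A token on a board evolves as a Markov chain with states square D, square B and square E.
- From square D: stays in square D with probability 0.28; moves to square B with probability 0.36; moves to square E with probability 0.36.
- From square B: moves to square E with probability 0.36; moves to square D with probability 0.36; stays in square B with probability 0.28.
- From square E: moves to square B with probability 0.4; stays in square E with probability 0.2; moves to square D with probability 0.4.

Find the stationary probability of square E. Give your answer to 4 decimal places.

Let the stationary distribution be π with π = πP and π_1 + π_2 + π_3 = 1.
π_1 = 0.28·π_1 + 0.36·π_2 + 0.4·π_3
π_2 = 0.36·π_1 + 0.28·π_2 + 0.4·π_3
Solving with the normalization constraint gives π = (0.3448, 0.3448, 0.3103).
So the stationary probability of square E is 0.3103.

0.3103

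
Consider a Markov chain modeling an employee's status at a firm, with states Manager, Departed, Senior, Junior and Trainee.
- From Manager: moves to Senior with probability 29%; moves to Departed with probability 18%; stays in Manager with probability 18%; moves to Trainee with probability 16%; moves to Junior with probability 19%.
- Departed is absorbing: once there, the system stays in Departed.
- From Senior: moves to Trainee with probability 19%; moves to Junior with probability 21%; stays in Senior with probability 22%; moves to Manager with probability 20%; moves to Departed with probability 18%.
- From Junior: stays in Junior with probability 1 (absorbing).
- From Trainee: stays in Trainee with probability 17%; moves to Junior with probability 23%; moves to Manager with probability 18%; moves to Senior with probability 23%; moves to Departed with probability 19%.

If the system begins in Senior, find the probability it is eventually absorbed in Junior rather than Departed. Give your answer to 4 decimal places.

Let h(s) be the probability of absorption at Junior starting from transient state s. Then h(Junior) = 1 and h(Departed) = 0. By first-step analysis:
h(Manager) = 0.18·h(Manager) + 0.18·0 + 0.29·h(Senior) + 0.19·1 + 0.16·h(Trainee)
h(Senior) = 0.2·h(Manager) + 0.18·0 + 0.22·h(Senior) + 0.21·1 + 0.19·h(Trainee)
h(Trainee) = 0.18·h(Manager) + 0.19·0 + 0.23·h(Senior) + 0.23·1 + 0.17·h(Trainee)
Solving: h(Manager) = 0.5265, h(Senior) = 0.5357, h(Trainee) = 0.5397.
Starting from Senior, the probability is 0.5357.

0.5357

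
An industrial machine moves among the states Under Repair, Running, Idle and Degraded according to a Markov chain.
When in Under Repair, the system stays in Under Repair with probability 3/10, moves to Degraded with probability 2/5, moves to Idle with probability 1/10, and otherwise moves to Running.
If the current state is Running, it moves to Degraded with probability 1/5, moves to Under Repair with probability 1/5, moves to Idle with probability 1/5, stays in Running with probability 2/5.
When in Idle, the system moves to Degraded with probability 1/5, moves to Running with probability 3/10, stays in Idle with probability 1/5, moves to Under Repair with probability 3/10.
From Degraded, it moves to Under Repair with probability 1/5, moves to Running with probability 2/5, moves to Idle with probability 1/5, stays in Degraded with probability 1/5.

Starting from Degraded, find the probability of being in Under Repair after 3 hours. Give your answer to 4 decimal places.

0.2420

Propagate the distribution vector 3 hours from Degraded.
After 0 hours: (0.0000, 0.0000, 0.0000, 1.0000)
After 1 hour: (0.2000, 0.4000, 0.2000, 0.2000)
After 2 hours: (0.2400, 0.3400, 0.1800, 0.2400)
After 3 hours: (0.2420, 0.3340, 0.1760, 0.2480)
P(in Under Repair after 3 hours) = 0.2420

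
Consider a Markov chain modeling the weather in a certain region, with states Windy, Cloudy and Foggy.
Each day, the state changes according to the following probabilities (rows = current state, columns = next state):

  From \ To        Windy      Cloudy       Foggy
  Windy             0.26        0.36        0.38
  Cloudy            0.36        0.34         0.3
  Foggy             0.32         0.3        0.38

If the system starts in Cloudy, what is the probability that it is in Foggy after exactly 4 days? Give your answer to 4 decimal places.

Propagate the distribution vector 4 days from Cloudy.
After 0 days: (0.0000, 1.0000, 0.0000)
After 1 day: (0.3600, 0.3400, 0.3000)
After 2 days: (0.3120, 0.3352, 0.3528)
After 3 days: (0.3147, 0.3321, 0.3532)
After 4 days: (0.3144, 0.3322, 0.3534)
P(in Foggy after 4 days) = 0.3534

0.3534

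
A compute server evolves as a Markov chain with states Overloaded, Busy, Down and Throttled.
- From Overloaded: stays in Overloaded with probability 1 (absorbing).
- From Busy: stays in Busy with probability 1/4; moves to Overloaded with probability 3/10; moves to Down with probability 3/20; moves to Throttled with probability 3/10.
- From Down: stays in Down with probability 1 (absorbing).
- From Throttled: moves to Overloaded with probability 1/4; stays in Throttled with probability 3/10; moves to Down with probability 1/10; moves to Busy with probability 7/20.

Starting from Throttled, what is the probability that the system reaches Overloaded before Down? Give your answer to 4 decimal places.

Let h(s) be the probability of absorption at Overloaded starting from transient state s. Then h(Overloaded) = 1 and h(Down) = 0. By first-step analysis:
h(Busy) = 0.3·1 + 0.25·h(Busy) + 0.15·0 + 0.3·h(Throttled)
h(Throttled) = 0.25·1 + 0.35·h(Busy) + 0.1·0 + 0.3·h(Throttled)
Solving: h(Busy) = 0.6786, h(Throttled) = 0.6964.
Starting from Throttled, the probability is 0.6964.

0.6964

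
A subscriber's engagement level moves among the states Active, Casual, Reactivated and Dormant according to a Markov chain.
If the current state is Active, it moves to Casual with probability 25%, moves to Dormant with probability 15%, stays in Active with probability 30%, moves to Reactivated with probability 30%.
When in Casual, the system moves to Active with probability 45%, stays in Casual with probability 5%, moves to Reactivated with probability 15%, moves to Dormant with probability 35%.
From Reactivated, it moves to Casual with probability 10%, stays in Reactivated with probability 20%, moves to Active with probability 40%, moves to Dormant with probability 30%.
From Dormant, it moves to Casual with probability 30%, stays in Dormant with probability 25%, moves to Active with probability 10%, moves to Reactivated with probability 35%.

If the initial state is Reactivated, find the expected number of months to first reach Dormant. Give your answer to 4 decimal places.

Let t(s) be the expected number of months to first reach Dormant from state s, with t(Dormant) = 0. Conditioning on the first month:
t(Active) = 1 + 0.3·t(Active) + 0.25·t(Casual) + 0.3·t(Reactivated)
t(Casual) = 1 + 0.45·t(Active) + 0.05·t(Casual) + 0.15·t(Reactivated)
t(Reactivated) = 1 + 0.4·t(Active) + 0.1·t(Casual) + 0.2·t(Reactivated)
Solving: t(Active) = 4.4896, t(Casual) = 3.8062, t(Reactivated) = 3.9706.
Expected months from Reactivated to Dormant: 3.9706.

3.9706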